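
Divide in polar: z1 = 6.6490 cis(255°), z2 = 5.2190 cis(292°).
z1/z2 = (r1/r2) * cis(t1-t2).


r = 6.6490 / 5.2190 = 1.2740
theta = 255° - 292° = -37° = 323° (mod 360)

1.2740 cis(323°)


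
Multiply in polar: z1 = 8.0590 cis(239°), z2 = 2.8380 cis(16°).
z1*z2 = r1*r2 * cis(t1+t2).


r = 8.0590 * 2.8380 = 22.8714
theta = 239° + 16° = 255° = 255° (mod 360)

22.8714 cis(255°)


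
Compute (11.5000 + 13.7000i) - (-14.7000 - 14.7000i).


Real: 11.5 + 14.7 = 26.2
Imag: 13.7 + 14.7 = 28.4

26.2000 + 28.4000i


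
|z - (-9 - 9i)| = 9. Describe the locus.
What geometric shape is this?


|z - z0| = r is a circle with center z0 and radius r.
Center = (-9, -9), radius = 9

Circle with center (-9, -9) and radius 9


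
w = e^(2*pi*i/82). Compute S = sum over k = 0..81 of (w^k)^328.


The roots are w_k = w^k with w = e^(2*pi*i/82), and (w^k)^328 = (w^328)^k.
So S = 1 + u + u^2 + ... + u^(81) with u = w^328.
328 = 4*82 + 0, so 328 is a multiple of 82 and u = (w^82)^4 = 1.
Every one of the 82 terms equals 1: S = 82

S = 82


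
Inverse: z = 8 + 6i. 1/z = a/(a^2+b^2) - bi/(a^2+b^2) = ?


|z|^2 = 64+36 = 100
1/z = (8 - 6i)/100

1/z = 0.0800 - 0.0600i


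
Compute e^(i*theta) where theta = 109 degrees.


cos(109°) = -0.3256
sin(109°) = 0.9455

e^(i*109°) = -0.3256 + 0.9455i


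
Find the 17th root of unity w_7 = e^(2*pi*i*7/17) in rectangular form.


Angle = 360*7/17 = 148.2353°
a = cos(148.2353°) = -0.8502
b = sin(148.2353°) = 0.5264

-0.8502 + 0.5264i


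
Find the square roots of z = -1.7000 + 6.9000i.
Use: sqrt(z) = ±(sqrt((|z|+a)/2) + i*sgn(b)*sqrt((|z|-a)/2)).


|z| = sqrt(2.89+47.61) = 7.1063
sqrt((|z|+a)/2) = sqrt((7.1063+(-1.7))/2) = sqrt(2.7032) = 1.6441
sqrt((|z|-a)/2) = sqrt((7.1063-(-1.7))/2) = sqrt(4.4032) = 2.0984

±(1.6441 + 2.0984i) i.e. 1.6441 + 2.0984i and -1.6441 - 2.0984i


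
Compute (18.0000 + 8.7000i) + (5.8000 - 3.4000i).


Real: 18 + 5.8 = 23.8
Imag: 8.7 - 3.4 = 5.3

23.8000 + 5.3000i


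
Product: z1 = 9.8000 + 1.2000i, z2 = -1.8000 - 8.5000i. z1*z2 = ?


Real = 9.8*(-1.8) - 1.2*(-8.5) = -17.64 - (-10.2) = -7.44
Imag = 9.8*(-8.5) - (1.8)*1.2 = -83.3 - (2.16) = -85.46

-7.4400 - 85.4600i


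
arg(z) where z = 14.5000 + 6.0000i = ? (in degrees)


Re = 14.5, Im = 6
arg = atan2(6, 14.5) = 22.4794 degrees

arg(z) = 22.4794 degrees


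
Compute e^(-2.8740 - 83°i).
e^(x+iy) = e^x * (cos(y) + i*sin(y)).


e^-2.8740 = 0.0565
cos(-83°) = 0.1219
sin(-83°) = -0.9925
Real = 0.0565*0.1219 = 0.0069
Imag = 0.0565*(-0.9925) = -0.0561

0.0069 - 0.0561i


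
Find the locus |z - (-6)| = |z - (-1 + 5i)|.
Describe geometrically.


Equal distances means the locus is the perpendicular bisector of z1 and z2.
Midpoint = ((-6+(-1))/2, (0+5)/2) = (-3.5000, 2.5000)

Perpendicular bisector through (-3.5000, 2.5000)


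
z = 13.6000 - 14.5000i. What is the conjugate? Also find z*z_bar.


z_bar = 13.6000 + 14.5000i
z*z_bar = 13.6^2 + (-14.5)^2 = 184.96 + 210.25 = 395.21

z_bar = 13.6000 + 14.5000i, z*z_bar = 395.21


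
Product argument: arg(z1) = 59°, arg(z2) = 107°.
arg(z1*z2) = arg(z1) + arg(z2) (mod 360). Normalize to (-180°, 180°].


arg(z1*z2) = 59° + 107° = 166°
Normalized to (-180°, 180°]: 166°

166°


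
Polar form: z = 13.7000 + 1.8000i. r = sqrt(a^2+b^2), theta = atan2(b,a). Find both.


r = sqrt(187.69+3.24) = sqrt(190.93) = 13.8177
theta = atan2(1.8, 13.7) = 7.4850 degrees

r = 13.8177, theta = 7.4850 degrees


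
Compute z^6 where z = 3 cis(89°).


r^6 = 3^6 = 729
n*theta = 6*89° = 534° = 174° (mod 360)
a = 729*cos(174°) = -725.0065
b = 729*sin(174°) = 76.2012

729 cis(174°) = -725.0065 + 76.2012i


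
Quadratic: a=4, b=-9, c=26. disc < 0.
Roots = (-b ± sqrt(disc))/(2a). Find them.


disc = (-9)^2 - 4*4*26 = 81 - 416 = -335
sqrt(|disc|) = sqrt(335) = 18.3030
Real part = 9/(2*4) = 1.1250
Imag part = 18.3030/(2*4) = 2.2879

1.1250 ± 2.2879i


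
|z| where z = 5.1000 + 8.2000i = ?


|z| = sqrt(5.1^2 + 8.2^2) = sqrt(26.01 + 67.24) = sqrt(93.25) = 9.6566

|z| = 9.6566


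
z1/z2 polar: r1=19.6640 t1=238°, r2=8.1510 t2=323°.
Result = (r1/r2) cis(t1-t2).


r = 19.6640 / 8.1510 = 2.4125
theta = 238° - 323° = -85° = 275° (mod 360)

2.4125 cis(275°)


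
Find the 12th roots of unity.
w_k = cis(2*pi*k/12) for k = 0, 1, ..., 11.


The 12th roots of unity are cis(360k/12°) for k=0..11
Angle step = 360/12 = 30°
Primitive root: cis(30°)
Primitive root = 0.8660 + 0.5000i

12 roots at angles: 0°, 30°, 60°, 90°, 120°, 150°, 180°, 210°, 240°, 270°, 300°, 330°


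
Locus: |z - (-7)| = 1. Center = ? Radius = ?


|z - z0| = r is a circle with center z0 and radius r.
Center = (-7, 0), radius = 1

Circle with center (-7, 0) and radius 1


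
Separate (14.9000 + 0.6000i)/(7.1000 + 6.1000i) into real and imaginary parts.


Multiply by conjugate: (14.9000 + 0.6000i)(7.1000 - 6.1000i) / (7.1^2 + 6.1^2)
Numerator real = 14.9*7.1 + 0.6*6.1 = 109.45
Numerator imag = 0.6*7.1 - 14.9*6.1 = -86.63
Denominator = 87.62
Re(z) = 109.45/87.62 = 1.2491
Im(z) = -86.63/87.62 = -0.9887

Re(z) = 1.2491, Im(z) = -0.9887


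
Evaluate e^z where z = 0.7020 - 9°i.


e^0.7020 = 2.01778
cos(-9°) = 0.98769
sin(-9°) = -0.1564345
Real = 2.01778*0.98769 = 1.9929
Imag = 2.01778*(-0.1564345) = -0.3157

1.9929 - 0.3157i


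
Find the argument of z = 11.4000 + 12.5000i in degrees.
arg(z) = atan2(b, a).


Re = 11.4, Im = 12.5
arg = atan2(12.5, 11.4) = 47.6352 degrees

arg(z) = 47.6352 degrees


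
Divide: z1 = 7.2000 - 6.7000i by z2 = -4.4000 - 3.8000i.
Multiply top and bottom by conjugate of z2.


Conjugate of z2 = -4.4000 + 3.8000i
Numerator: (7.2000 - 6.7000i)(-4.4000 + 3.8000i) = -6.2200 + 56.8400i
Denominator: (-4.4)^2 + (-3.8)^2 = 33.8
Result = (-6.2200 + 56.8400i)/33.8

-0.1840 + 1.6817i


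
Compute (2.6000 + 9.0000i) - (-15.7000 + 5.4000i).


Real: 2.6 + 15.7 = 18.3
Imag: 9 - 5.4 = 3.6

18.3000 + 3.6000i


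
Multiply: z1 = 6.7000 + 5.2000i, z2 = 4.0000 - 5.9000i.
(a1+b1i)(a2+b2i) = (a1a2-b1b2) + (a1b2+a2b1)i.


Real = 6.7*4 - 5.2*(-5.9) = 26.8 - (-30.68) = 57.48
Imag = 6.7*(-5.9) + 4*5.2 = -39.53 + 20.8 = -18.73

57.4800 - 18.7300i


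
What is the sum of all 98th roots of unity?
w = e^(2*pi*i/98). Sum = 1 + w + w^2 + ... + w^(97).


The sum of all 98th roots of unity is 0.
Geometric series: (1 - w^98)/(1 - w) = (1-1)/(1-w) = 0 since w^98 = 1, w ≠ 1.
Alternatively: coefficient of z^97 in z^98 - 1 is 0.

0


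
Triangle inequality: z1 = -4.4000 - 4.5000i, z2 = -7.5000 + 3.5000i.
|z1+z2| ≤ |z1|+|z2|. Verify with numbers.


|z1| = sqrt((-4.4)^2 + (-4.5)^2) = sqrt(39.61) = 6.2936
|z2| = sqrt((-7.5)^2 + 3.5^2) = sqrt(68.5) = 8.2765
z1+z2 = -11.9000 - i
|z1+z2| = sqrt(142.61) = 11.9419
|z1|+|z2| = 6.2936 + 8.2765 = 14.5701

|z1+z2| = 11.9419 ≤ |z1|+|z2| = 14.5701 (verified)


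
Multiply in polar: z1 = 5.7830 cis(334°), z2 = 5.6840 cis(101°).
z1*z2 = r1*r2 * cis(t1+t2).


r = 5.7830 * 5.6840 = 32.8706
theta = 334° + 101° = 435° = 75° (mod 360)

32.8706 cis(75°)


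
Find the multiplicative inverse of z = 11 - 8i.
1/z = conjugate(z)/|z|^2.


|z|^2 = 121+64 = 185
1/z = (11 + 8i)/185

1/z = 0.0595 + 0.0432i


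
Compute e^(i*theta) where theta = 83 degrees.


cos(83°) = 0.1219
sin(83°) = 0.9925

e^(i*83°) = 0.1219 + 0.9925i


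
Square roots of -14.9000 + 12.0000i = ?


|z| = sqrt(222.01+144) = 19.1314
sqrt((|z|+a)/2) = sqrt((19.1314+(-14.9))/2) = sqrt(2.1157) = 1.4545
sqrt((|z|-a)/2) = sqrt((19.1314-(-14.9))/2) = sqrt(17.0157) = 4.1250

±(1.4545 + 4.1250i) i.e. 1.4545 + 4.1250i and -1.4545 - 4.1250i


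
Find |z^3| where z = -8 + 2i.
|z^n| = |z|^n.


|z| = sqrt(64+4) = sqrt(68) = 8.2462
|z^3| = |z|^3 = (sqrt(68))^3 = 68*sqrt(68)

|z^3| = 68*sqrt(68) ≈ 560.7424


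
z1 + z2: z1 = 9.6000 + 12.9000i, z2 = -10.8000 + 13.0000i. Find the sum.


Real: 9.6 - 10.8 = -1.2
Imag: 12.9 + 13 = 25.9

-1.2000 + 25.9000i


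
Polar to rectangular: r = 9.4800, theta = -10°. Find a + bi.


a = 9.4800*cos(-10°) = 9.4800*0.98481 = 9.3360
b = 9.4800*sin(-10°) = 9.4800*(-0.17365) = -1.6462

9.3360 - 1.6462i


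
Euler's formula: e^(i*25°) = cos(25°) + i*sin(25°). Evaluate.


cos(25°) = 0.9063
sin(25°) = 0.4226

e^(i*25°) = 0.9063 + 0.4226i


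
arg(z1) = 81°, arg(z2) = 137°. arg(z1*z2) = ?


arg(z1*z2) = 81° + 137° = 218°
Normalized to (-180°, 180°]: -142°

-142°


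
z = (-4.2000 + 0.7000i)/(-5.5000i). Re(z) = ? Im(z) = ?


Multiply by conjugate: (-4.2000 + 0.7000i)(5.5000i) / (0^2 + (-5.5)^2)
Numerator real = -4.2*0 + 0.7*(-5.5) = -3.85
Numerator imag = 0.7*0 - (-4.2)*(-5.5) = -23.1
Denominator = 30.25
Re(z) = -3.85/30.25 = -0.1273
Im(z) = -23.1/30.25 = -0.7636

Re(z) = -0.1273, Im(z) = -0.7636


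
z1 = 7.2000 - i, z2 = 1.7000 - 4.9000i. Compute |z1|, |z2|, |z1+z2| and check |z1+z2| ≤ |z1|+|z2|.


|z1| = sqrt(7.2^2 + (-1)^2) = sqrt(52.84) = 7.2691
|z2| = sqrt(1.7^2 + (-4.9)^2) = sqrt(26.9) = 5.1865
z1+z2 = 8.9000 - 5.9000i
|z1+z2| = sqrt(114.02) = 10.6780
|z1|+|z2| = 7.2691 + 5.1865 = 12.4556

|z1+z2| = 10.6780 ≤ |z1|+|z2| = 12.4556 (verified)


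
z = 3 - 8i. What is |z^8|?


|z| = sqrt(9+64) = sqrt(73) = 8.5440
|z^8| = |z|^8 = (sqrt(73))^8 = 73^4 = 28398241

|z^8| = 28398241


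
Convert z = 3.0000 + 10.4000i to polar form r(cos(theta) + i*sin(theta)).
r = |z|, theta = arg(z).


r = sqrt(9+108.16) = sqrt(117.16) = 10.8240
theta = atan2(10.4, 3) = 73.9092 degrees

r = 10.8240, theta = 73.9092 degrees


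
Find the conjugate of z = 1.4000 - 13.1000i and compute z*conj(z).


z_bar = 1.4000 + 13.1000i
z*z_bar = 1.4^2 + (-13.1)^2 = 1.96 + 171.61 = 173.57

z_bar = 1.4000 + 13.1000i, z*z_bar = 173.57


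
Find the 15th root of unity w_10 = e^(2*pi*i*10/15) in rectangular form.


Angle = 360*10/15 = 240°
a = cos(240°) = -0.5000
b = sin(240°) = -0.8660

-0.5000 - 0.8660i


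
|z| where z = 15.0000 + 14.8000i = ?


|z| = sqrt(15^2 + 14.8^2) = sqrt(225 + 219.04) = sqrt(444.04) = 21.0723

|z| = 21.0723


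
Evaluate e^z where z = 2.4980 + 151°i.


e^2.4980 = 12.1582
cos(151°) = -0.87462
sin(151°) = 0.48481
Real = 12.1582*(-0.87462) = -10.6338
Imag = 12.1582*0.48481 = 5.8944

-10.6338 + 5.8944i


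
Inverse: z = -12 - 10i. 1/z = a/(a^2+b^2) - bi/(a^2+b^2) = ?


|z|^2 = 144+100 = 244
1/z = (-12 + 10i)/244

1/z = -0.0492 + 0.0410i


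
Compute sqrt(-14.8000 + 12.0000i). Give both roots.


|z| = sqrt(219.04+144) = 19.0536
sqrt((|z|+a)/2) = sqrt((19.0536+(-14.8))/2) = sqrt(2.1268) = 1.4584
sqrt((|z|-a)/2) = sqrt((19.0536-(-14.8))/2) = sqrt(16.9268) = 4.1142

±(1.4584 + 4.1142i) i.e. 1.4584 + 4.1142i and -1.4584 - 4.1142i


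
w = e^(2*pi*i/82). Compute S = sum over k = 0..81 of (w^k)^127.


The roots are w_k = w^k with w = e^(2*pi*i/82), and (w^k)^127 = (w^127)^k.
So S = 1 + u + u^2 + ... + u^(81) with u = w^127.
127 = 1*82 + 45, so 127 is not a multiple of 82: u = (w^82)^1 * w^45 = w^45 ≠ 1 (w is a primitive 82th root), while u^82 = (w^82)^127 = 1.
Geometric series: S = (1 - u^82)/(1 - u) = (1 - 1)/(1 - u) = 0

S = 0


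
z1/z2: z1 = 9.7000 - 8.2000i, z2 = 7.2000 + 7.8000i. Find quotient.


Conjugate of z2 = 7.2000 - 7.8000i
Numerator: (9.7000 - 8.2000i)(7.2000 - 7.8000i) = 5.8800 - 134.7000i
Denominator: 7.2^2 + 7.8^2 = 112.68
Result = (5.8800 - 134.7000i)/112.68

0.0522 - 1.1954i


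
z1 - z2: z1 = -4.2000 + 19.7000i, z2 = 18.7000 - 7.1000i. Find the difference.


Real: -4.2 - 18.7 = -22.9
Imag: 19.7 + 7.1 = 26.8

-22.9000 + 26.8000i


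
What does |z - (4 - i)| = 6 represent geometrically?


|z - z0| = r is a circle with center z0 and radius r.
Center = (4, -1), radius = 6

Circle with center (4, -1) and radius 6


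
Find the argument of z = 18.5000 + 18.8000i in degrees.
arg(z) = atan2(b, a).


Re = 18.5, Im = 18.8
arg = atan2(18.8, 18.5) = 45.4608 degrees

arg(z) = 45.4608 degrees


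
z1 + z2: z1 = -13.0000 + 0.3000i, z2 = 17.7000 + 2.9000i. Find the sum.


Real: -13 + 17.7 = 4.7
Imag: 0.3 + 2.9 = 3.2

4.7000 + 3.2000i


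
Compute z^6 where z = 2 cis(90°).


r^6 = 2^6 = 64
n*theta = 6*90° = 540° = 180° (mod 360)
a = 64*cos(180°) = -64.0000
b = 64*sin(180°) = 0

64 cis(180°) = -64.0000 + 0i


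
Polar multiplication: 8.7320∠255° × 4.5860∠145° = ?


r = 8.7320 * 4.5860 = 40.0450
theta = 255° + 145° = 400° = 40° (mod 360)

40.0450 cis(40°)


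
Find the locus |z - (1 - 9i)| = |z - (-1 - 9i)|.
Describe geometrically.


Equal distances means the locus is the perpendicular bisector of z1 and z2.
Midpoint = ((1+(-1))/2, (-9+(-9))/2) = (0, -9.0000)

Perpendicular bisector through (0, -9.0000)


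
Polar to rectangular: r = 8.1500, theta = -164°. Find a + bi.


a = 8.1500*cos(-164°) = 8.1500*(-0.96126) = -7.8343
b = 8.1500*sin(-164°) = 8.1500*(-0.275637) = -2.2464

-7.8343 - 2.2464i


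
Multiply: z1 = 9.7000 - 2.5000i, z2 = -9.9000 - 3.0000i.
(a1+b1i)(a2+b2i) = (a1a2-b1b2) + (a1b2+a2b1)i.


Real = 9.7*(-9.9) - (-2.5)*(-3) = -96.03 - 7.5 = -103.53
Imag = 9.7*(-3) - (9.9)*(-2.5) = -29.1 + 24.75 = -4.35

-103.5300 - 4.3500i


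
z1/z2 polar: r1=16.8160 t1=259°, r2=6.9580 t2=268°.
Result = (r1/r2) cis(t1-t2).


r = 16.8160 / 6.9580 = 2.4168
theta = 259° - 268° = -9° = 351° (mod 360)

2.4168 cis(351°)


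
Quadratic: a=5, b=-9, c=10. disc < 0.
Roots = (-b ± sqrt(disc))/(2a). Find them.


disc = (-9)^2 - 4*5*10 = 81 - 200 = -119
sqrt(|disc|) = sqrt(119) = 10.9087
Real part = 9/(2*5) = 0.9000
Imag part = 10.9087/(2*5) = 1.0909

0.9000 ± 1.0909i


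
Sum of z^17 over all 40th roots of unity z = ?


The roots are w_k = w^k with w = e^(2*pi*i/40), and (w^k)^17 = (w^17)^k.
So S = 1 + u + u^2 + ... + u^(39) with u = w^17.
17 = 0*40 + 17, so 17 is not a multiple of 40: u = w^17 ≠ 1 (w is a primitive 40th root), while u^40 = (w^40)^17 = 1.
Geometric series: S = (1 - u^40)/(1 - u) = (1 - 1)/(1 - u) = 0

S = 0


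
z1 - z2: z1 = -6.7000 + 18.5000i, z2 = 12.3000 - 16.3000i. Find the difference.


Real: -6.7 - 12.3 = -19
Imag: 18.5 + 16.3 = 34.8

-19.0000 + 34.8000i


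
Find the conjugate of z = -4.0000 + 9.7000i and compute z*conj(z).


z_bar = -4.0000 - 9.7000i
z*z_bar = (-4)^2 + 9.7^2 = 16 + 94.09 = 110.09

z_bar = -4.0000 - 9.7000i, z*z_bar = 110.09


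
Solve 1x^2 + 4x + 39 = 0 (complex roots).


disc = 4^2 - 4*1*39 = 16 - 156 = -140
sqrt(|disc|) = sqrt(140) = 11.8322
Real part = -4/(2*1) = -2.0000
Imag part = 11.8322/(2*1) = 5.9161

-2.0000 ± 5.9161i


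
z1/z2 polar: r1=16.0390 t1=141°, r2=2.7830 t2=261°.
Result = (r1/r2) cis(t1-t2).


r = 16.0390 / 2.7830 = 5.7632
theta = 141° - 261° = -120° = 240° (mod 360)

5.7632 cis(240°)


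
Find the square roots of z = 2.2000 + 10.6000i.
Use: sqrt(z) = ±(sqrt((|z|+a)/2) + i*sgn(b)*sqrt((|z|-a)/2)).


|z| = sqrt(4.84+112.36) = 10.8259
sqrt((|z|+a)/2) = sqrt((10.8259+2.2)/2) = sqrt(6.5129) = 2.5520
sqrt((|z|-a)/2) = sqrt((10.8259-2.2)/2) = sqrt(4.3129) = 2.0768

±(2.5520 + 2.0768i) i.e. 2.5520 + 2.0768i and -2.5520 - 2.0768i


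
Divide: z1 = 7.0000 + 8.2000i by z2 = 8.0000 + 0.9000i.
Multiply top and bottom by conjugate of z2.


Conjugate of z2 = 8.0000 - 0.9000i
Numerator: (7.0000 + 8.2000i)(8.0000 - 0.9000i) = 63.3800 + 59.3000i
Denominator: 8^2 + 0.9^2 = 64.81
Result = (63.3800 + 59.3000i)/64.81

0.9779 + 0.9150i


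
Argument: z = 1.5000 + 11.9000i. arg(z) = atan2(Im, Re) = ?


Re = 1.5, Im = 11.9
arg = atan2(11.9, 1.5) = 82.8157 degrees

arg(z) = 82.8157 degrees


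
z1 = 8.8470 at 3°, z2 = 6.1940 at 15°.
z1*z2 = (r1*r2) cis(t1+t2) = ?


r = 8.8470 * 6.1940 = 54.7983
theta = 3° + 15° = 18° = 18° (mod 360)

54.7983 cis(18°)


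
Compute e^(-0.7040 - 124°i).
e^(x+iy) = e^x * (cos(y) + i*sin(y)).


e^-0.7040 = 0.4946
cos(-124°) = -0.5592
sin(-124°) = -0.829
Real = 0.4946*(-0.5592) = -0.2766
Imag = 0.4946*(-0.829) = -0.4100

-0.2766 - 0.4100i


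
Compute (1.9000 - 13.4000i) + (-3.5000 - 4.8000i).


Real: 1.9 - 3.5 = -1.6
Imag: -13.4 - 4.8 = -18.2

-1.6000 - 18.2000i


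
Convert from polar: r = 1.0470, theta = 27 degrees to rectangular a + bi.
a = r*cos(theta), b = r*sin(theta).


a = 1.0470*cos(27°) = 1.0470*0.891 = 0.9329
b = 1.0470*sin(27°) = 1.0470*0.454 = 0.4753

0.9329 + 0.4753i


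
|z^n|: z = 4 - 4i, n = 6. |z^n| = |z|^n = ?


|z| = sqrt(16+16) = sqrt(32) = 5.6569
|z^6| = |z|^6 = (sqrt(32))^6 = 32^3 = 32768

|z^6| = 32768


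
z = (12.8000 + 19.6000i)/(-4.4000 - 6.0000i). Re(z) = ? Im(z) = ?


Multiply by conjugate: (12.8000 + 19.6000i)(-4.4000 + 6.0000i) / ((-4.4)^2 + (-6)^2)
Numerator real = 12.8*(-4.4) + 19.6*(-6) = -173.92
Numerator imag = 19.6*(-4.4) - 12.8*(-6) = -9.44
Denominator = 55.36
Re(z) = -173.92/55.36 = -3.1416
Im(z) = -9.44/55.36 = -0.1705

Re(z) = -3.1416, Im(z) = -0.1705


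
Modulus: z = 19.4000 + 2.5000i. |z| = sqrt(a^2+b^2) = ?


|z| = sqrt(19.4^2 + 2.5^2) = sqrt(376.36 + 6.25) = sqrt(382.61) = 19.5604

|z| = 19.5604


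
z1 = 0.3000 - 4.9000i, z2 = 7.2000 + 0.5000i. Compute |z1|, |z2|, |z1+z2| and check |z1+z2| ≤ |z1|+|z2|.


|z1| = sqrt(0.3^2 + (-4.9)^2) = sqrt(24.1) = 4.9092
|z2| = sqrt(7.2^2 + 0.5^2) = sqrt(52.09) = 7.2173
z1+z2 = 7.5000 - 4.4000i
|z1+z2| = sqrt(75.61) = 8.6954
|z1|+|z2| = 4.9092 + 7.2173 = 12.1265

|z1+z2| = 8.6954 ≤ |z1|+|z2| = 12.1265 (verified)


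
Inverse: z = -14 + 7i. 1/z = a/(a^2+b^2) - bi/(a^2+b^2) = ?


|z|^2 = 196+49 = 245
1/z = (-14 - 7i)/245

1/z = -0.0571 - 0.0286i


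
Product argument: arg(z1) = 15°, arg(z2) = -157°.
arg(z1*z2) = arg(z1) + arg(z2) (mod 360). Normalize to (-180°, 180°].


arg(z1*z2) = 15° - 157° = -142°
Normalized to (-180°, 180°]: -142°

-142°


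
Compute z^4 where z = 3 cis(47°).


r^4 = 3^4 = 81
n*theta = 4*47° = 188° = 188° (mod 360)
a = 81*cos(188°) = -80.2117
b = 81*sin(188°) = -11.2730

81 cis(188°) = -80.2117 - 11.2730i


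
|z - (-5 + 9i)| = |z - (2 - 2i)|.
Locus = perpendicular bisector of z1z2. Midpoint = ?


Equal distances means the locus is the perpendicular bisector of z1 and z2.
Midpoint = ((-5+2)/2, (9+(-2))/2) = (-1.5000, 3.5000)

Perpendicular bisector through (-1.5000, 3.5000)


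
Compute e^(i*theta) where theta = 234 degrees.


cos(234°) = -0.5878
sin(234°) = -0.8090

e^(i*234°) = -0.5878 - 0.8090i


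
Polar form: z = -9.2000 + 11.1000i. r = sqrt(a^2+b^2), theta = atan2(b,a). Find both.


r = sqrt(84.64+123.21) = sqrt(207.85) = 14.4170
theta = atan2(11.1, -9.2) = 129.6529 degrees

r = 14.4170, theta = 129.6529 degrees


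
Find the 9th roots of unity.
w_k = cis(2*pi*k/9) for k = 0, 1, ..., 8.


The 9th roots of unity are cis(360k/9°) for k=0..8
Angle step = 360/9 = 40°
Primitive root: cis(40°)
Primitive root = 0.7660 + 0.6428i

9 roots at angles: 0°, 40°, 80°, 120°, 160°, 200°, 240°, 280°, 320°


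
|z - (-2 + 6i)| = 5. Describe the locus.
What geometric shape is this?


|z - z0| = r is a circle with center z0 and radius r.
Center = (-2, 6), radius = 5

Circle with center (-2, 6) and radius 5


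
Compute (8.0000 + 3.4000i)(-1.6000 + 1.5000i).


Real = 8*(-1.6) - 3.4*1.5 = -12.8 - 5.1 = -17.9
Imag = 8*1.5 - (1.6)*3.4 = 12 - (5.44) = 6.56

-17.9000 + 6.5600i


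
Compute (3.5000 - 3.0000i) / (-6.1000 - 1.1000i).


Conjugate of z2 = -6.1000 + 1.1000i
Numerator: (3.5000 - 3.0000i)(-6.1000 + 1.1000i) = -18.0500 + 22.1500i
Denominator: (-6.1)^2 + (-1.1)^2 = 38.42
Result = (-18.0500 + 22.1500i)/38.42

-0.4698 + 0.5765i


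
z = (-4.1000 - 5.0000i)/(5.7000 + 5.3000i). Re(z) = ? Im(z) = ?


Multiply by conjugate: (-4.1000 - 5.0000i)(5.7000 - 5.3000i) / (5.7^2 + 5.3^2)
Numerator real = -4.1*5.7 - (5)*5.3 = -49.87
Numerator imag = -5*5.7 - (-4.1)*5.3 = -6.77
Denominator = 60.58
Re(z) = -49.87/60.58 = -0.8232
Im(z) = -6.77/60.58 = -0.1118

Re(z) = -0.8232, Im(z) = -0.1118


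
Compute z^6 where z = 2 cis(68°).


r^6 = 2^6 = 64
n*theta = 6*68° = 408° = 48° (mod 360)
a = 64*cos(48°) = 42.8244
b = 64*sin(48°) = 47.5613

64 cis(48°) = 42.8244 + 47.5613i


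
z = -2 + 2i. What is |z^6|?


|z| = sqrt(4+4) = sqrt(8) = 2.8284
|z^6| = |z|^6 = (sqrt(8))^6 = 8^3 = 512

|z^6| = 512


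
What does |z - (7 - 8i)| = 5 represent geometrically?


|z - z0| = r is a circle with center z0 and radius r.
Center = (7, -8), radius = 5

Circle with center (7, -8) and radius 5


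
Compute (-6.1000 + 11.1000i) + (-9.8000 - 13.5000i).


Real: -6.1 - 9.8 = -15.9
Imag: 11.1 - 13.5 = -2.4

-15.9000 - 2.4000i


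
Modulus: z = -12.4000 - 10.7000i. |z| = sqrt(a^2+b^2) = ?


|z| = sqrt((-12.4)^2 + (-10.7)^2) = sqrt(153.76 + 114.49) = sqrt(268.25) = 16.3783

|z| = 16.3783


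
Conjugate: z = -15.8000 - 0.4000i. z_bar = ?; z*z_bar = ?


z_bar = -15.8000 + 0.4000i
z*z_bar = (-15.8)^2 + (-0.4)^2 = 249.64 + 0.16 = 249.8

z_bar = -15.8000 + 0.4000i, z*z_bar = 249.8


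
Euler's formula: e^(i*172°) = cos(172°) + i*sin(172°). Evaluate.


cos(172°) = -0.9903
sin(172°) = 0.1392

e^(i*172°) = -0.9903 + 0.1392i


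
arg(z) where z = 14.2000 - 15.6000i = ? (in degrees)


Re = 14.2, Im = -15.6
arg = atan2(-15.6, 14.2) = -47.6898 degrees

arg(z) = -47.6898 degrees


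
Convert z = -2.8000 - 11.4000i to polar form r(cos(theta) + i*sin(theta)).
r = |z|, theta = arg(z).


r = sqrt(7.84+129.96) = sqrt(137.8) = 11.7388
theta = atan2(-11.4, -2.8) = -103.7995 degrees

r = 11.7388, theta = -103.7995 degrees


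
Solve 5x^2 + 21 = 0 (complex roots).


disc = 0^2 - 4*5*21 = 0 - 420 = -420
sqrt(|disc|) = sqrt(420) = 20.4939
Real part = 0/(2*5) = 0
Imag part = 20.4939/(2*5) = 2.0494

0 ± 2.0494i


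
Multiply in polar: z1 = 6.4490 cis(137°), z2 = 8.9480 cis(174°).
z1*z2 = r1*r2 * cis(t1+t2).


r = 6.4490 * 8.9480 = 57.7057
theta = 137° + 174° = 311° = 311° (mod 360)

57.7057 cis(311°)


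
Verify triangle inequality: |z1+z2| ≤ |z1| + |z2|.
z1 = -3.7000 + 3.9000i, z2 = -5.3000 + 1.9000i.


|z1| = sqrt((-3.7)^2 + 3.9^2) = sqrt(28.9) = 5.3759
|z2| = sqrt((-5.3)^2 + 1.9^2) = sqrt(31.7) = 5.6303
z1+z2 = -9.0000 + 5.8000i
|z1+z2| = sqrt(114.64) = 10.7070
|z1|+|z2| = 5.3759 + 5.6303 = 11.0062

|z1+z2| = 10.7070 ≤ |z1|+|z2| = 11.0062 (verified)


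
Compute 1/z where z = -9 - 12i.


|z|^2 = 81+144 = 225
1/z = (-9 + 12i)/225

1/z = -0.0400 + 0.0533i


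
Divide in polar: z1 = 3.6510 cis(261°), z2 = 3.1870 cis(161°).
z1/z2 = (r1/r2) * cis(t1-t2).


r = 3.6510 / 3.1870 = 1.1456
theta = 261° - 161° = 100° = 100° (mod 360)

1.1456 cis(100°)


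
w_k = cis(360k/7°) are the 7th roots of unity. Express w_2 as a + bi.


Angle = 360*2/7 = 102.8571°
a = cos(102.8571°) = -0.2225
b = sin(102.8571°) = 0.9749

-0.2225 + 0.9749i


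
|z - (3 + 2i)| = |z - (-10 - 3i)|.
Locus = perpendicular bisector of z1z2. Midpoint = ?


Equal distances means the locus is the perpendicular bisector of z1 and z2.
Midpoint = ((3+(-10))/2, (2+(-3))/2) = (-3.5000, -0.5000)

Perpendicular bisector through (-3.5000, -0.5000)


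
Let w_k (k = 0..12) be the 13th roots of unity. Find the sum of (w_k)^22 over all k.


The roots are w_k = w^k with w = e^(2*pi*i/13), and (w^k)^22 = (w^22)^k.
So S = 1 + u + u^2 + ... + u^(12) with u = w^22.
22 = 1*13 + 9, so 22 is not a multiple of 13: u = (w^13)^1 * w^9 = w^9 ≠ 1 (w is a primitive 13th root), while u^13 = (w^13)^22 = 1.
Geometric series: S = (1 - u^13)/(1 - u) = (1 - 1)/(1 - u) = 0

S = 0


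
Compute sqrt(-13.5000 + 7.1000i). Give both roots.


|z| = sqrt(182.25+50.41) = 15.2532
sqrt((|z|+a)/2) = sqrt((15.2532+(-13.5))/2) = sqrt(0.8766) = 0.9363
sqrt((|z|-a)/2) = sqrt((15.2532-(-13.5))/2) = sqrt(14.3766) = 3.7916

±(0.9363 + 3.7916i) i.e. 0.9363 + 3.7916i and -0.9363 - 3.7916i


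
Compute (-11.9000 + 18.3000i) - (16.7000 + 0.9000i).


Real: -11.9 - 16.7 = -28.6
Imag: 18.3 - 0.9 = 17.4

-28.6000 + 17.4000i


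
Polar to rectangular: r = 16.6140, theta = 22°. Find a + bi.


a = 16.6140*cos(22°) = 16.6140*0.92718 = 15.4042
b = 16.6140*sin(22°) = 16.6140*0.374607 = 6.2237

15.4042 + 6.2237i


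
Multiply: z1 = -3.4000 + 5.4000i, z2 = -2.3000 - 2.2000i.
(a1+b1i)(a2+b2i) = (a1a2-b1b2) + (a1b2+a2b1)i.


Real = -3.4*(-2.3) - 5.4*(-2.2) = 7.82 - (-11.88) = 19.7
Imag = -3.4*(-2.2) - (2.3)*5.4 = 7.48 - (12.42) = -4.94

19.7000 - 4.9400i


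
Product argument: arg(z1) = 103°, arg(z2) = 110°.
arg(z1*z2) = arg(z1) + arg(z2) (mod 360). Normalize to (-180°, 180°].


arg(z1*z2) = 103° + 110° = 213°
Normalized to (-180°, 180°]: -147°

-147°


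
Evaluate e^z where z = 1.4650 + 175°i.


e^1.4650 = 4.3275
cos(175°) = -0.9962
sin(175°) = 0.08716
Real = 4.3275*(-0.9962) = -4.3111
Imag = 4.3275*0.08716 = 0.3772

-4.3111 + 0.3772i


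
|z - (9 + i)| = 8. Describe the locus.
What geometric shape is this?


|z - z0| = r is a circle with center z0 and radius r.
Center = (9, 1), radius = 8

Circle with center (9, 1) and radius 8


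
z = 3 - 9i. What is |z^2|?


|z| = sqrt(9+81) = sqrt(90) = 9.4868
|z^2| = |z|^2 = (sqrt(90))^2 = 90

|z^2| = 90


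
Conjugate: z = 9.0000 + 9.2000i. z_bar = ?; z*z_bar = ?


z_bar = 9.0000 - 9.2000i
z*z_bar = 9^2 + 9.2^2 = 81 + 84.64 = 165.64

z_bar = 9.0000 - 9.2000i, z*z_bar = 165.64


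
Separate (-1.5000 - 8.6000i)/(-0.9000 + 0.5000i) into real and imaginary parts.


Multiply by conjugate: (-1.5000 - 8.6000i)(-0.9000 - 0.5000i) / ((-0.9)^2 + 0.5^2)
Numerator real = -1.5*(-0.9) - (8.6)*0.5 = -2.95
Numerator imag = -8.6*(-0.9) - (-1.5)*0.5 = 8.49
Denominator = 1.06
Re(z) = -2.95/1.06 = -2.7830
Im(z) = 8.49/1.06 = 8.0094

Re(z) = -2.7830, Im(z) = 8.0094


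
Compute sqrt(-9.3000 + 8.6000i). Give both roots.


|z| = sqrt(86.49+73.96) = 12.6669
sqrt((|z|+a)/2) = sqrt((12.6669+(-9.3))/2) = sqrt(1.6834) = 1.2975
sqrt((|z|-a)/2) = sqrt((12.6669-(-9.3))/2) = sqrt(10.9834) = 3.3141

±(1.2975 + 3.3141i) i.e. 1.2975 + 3.3141i and -1.2975 - 3.3141i


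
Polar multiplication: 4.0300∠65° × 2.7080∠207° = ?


r = 4.0300 * 2.7080 = 10.9132
theta = 65° + 207° = 272° = 272° (mod 360)

10.9132 cis(272°)


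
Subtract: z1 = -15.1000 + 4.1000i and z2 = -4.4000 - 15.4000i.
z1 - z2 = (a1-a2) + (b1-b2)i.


Real: -15.1 + 4.4 = -10.7
Imag: 4.1 + 15.4 = 19.5

-10.7000 + 19.5000i


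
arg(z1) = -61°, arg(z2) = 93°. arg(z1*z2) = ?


arg(z1*z2) = -61° + 93° = 32°
Normalized to (-180°, 180°]: 32°

32°


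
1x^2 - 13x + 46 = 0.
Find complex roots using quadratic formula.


disc = (-13)^2 - 4*1*46 = 169 - 184 = -15
sqrt(|disc|) = sqrt(15) = 3.8730
Real part = 13/(2*1) = 6.5000
Imag part = 3.8730/(2*1) = 1.9365

6.5000 ± 1.9365i


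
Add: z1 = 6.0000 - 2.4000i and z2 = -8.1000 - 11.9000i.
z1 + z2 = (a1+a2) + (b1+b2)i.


Real: 6 - 8.1 = -2.1
Imag: -2.4 - 11.9 = -14.3

-2.1000 - 14.3000i


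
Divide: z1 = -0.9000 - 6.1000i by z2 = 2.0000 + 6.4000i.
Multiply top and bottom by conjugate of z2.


Conjugate of z2 = 2.0000 - 6.4000i
Numerator: (-0.9000 - 6.1000i)(2.0000 - 6.4000i) = -40.8400 - 6.4400i
Denominator: 2^2 + 6.4^2 = 44.96
Result = (-40.8400 - 6.4400i)/44.96

-0.9084 - 0.1432i


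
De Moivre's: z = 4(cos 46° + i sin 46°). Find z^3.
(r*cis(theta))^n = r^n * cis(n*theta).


r^3 = 4^3 = 64
n*theta = 3*46° = 138° = 138° (mod 360)
a = 64*cos(138°) = -47.5613
b = 64*sin(138°) = 42.8244

64 cis(138°) = -47.5613 + 42.8244i


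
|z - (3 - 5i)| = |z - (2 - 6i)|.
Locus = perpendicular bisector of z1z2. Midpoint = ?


Equal distances means the locus is the perpendicular bisector of z1 and z2.
Midpoint = ((3+2)/2, (-5+(-6))/2) = (2.5000, -5.5000)

Perpendicular bisector through (2.5000, -5.5000)


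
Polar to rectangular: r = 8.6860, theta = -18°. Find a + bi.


a = 8.6860*cos(-18°) = 8.6860*0.95106 = 8.2609
b = 8.6860*sin(-18°) = 8.6860*(-0.30902) = -2.6841

8.2609 - 2.6841i


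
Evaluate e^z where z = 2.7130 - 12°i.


e^2.7130 = 15.07443
cos(-12°) = 0.978148
sin(-12°) = -0.207912
Real = 15.07443*0.978148 = 14.7450
Imag = 15.07443*(-0.207912) = -3.1342

14.7450 - 3.1342i


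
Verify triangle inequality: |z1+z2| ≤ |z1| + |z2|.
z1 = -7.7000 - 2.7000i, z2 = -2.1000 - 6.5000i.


|z1| = sqrt((-7.7)^2 + (-2.7)^2) = sqrt(66.58) = 8.1597
|z2| = sqrt((-2.1)^2 + (-6.5)^2) = sqrt(46.66) = 6.8308
z1+z2 = -9.8000 - 9.2000i
|z1+z2| = sqrt(180.68) = 13.4417
|z1|+|z2| = 8.1597 + 6.8308 = 14.9905

|z1+z2| = 13.4417 ≤ |z1|+|z2| = 14.9905 (verified)


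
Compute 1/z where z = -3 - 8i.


|z|^2 = 9+64 = 73
1/z = (-3 + 8i)/73

1/z = -0.0411 + 0.1096i


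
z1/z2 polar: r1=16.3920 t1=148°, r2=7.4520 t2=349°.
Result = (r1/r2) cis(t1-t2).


r = 16.3920 / 7.4520 = 2.1997
theta = 148° - 349° = -201° = 159° (mod 360)

2.1997 cis(159°)


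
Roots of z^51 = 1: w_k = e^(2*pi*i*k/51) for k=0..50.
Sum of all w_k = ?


The sum of all 51th roots of unity is 0.
Geometric series: (1 - w^51)/(1 - w) = (1-1)/(1-w) = 0 since w^51 = 1, w ≠ 1.
Alternatively: coefficient of z^50 in z^51 - 1 is 0.

0


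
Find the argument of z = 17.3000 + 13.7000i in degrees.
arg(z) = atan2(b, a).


Re = 17.3, Im = 13.7
arg = atan2(13.7, 17.3) = 38.3760 degrees

arg(z) = 38.3760 degrees


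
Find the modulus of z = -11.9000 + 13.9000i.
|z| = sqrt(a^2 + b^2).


|z| = sqrt((-11.9)^2 + 13.9^2) = sqrt(141.61 + 193.21) = sqrt(334.82) = 18.2981

|z| = 18.2981


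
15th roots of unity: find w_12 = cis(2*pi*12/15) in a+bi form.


Angle = 360*12/15 = 288°
a = cos(288°) = 0.3090
b = sin(288°) = -0.9511

0.3090 - 0.9511i


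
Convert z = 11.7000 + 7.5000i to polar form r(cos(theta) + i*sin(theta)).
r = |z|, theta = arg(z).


r = sqrt(136.89+56.25) = sqrt(193.14) = 13.8975
theta = atan2(7.5, 11.7) = 32.6609 degrees

r = 13.8975, theta = 32.6609 degrees


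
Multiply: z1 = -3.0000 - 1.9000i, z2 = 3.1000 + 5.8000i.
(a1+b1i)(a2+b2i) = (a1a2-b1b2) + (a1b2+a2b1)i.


Real = -3*3.1 - (-1.9)*5.8 = -9.3 - (-11.02) = 1.72
Imag = -3*5.8 + 3.1*(-1.9) = -17.4 - (5.89) = -23.29

1.7200 - 23.2900i


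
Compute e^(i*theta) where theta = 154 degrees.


cos(154°) = -0.8988
sin(154°) = 0.4384

e^(i*154°) = -0.8988 + 0.4384i


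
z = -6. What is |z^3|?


|z| = sqrt(36+0) = sqrt(36) = 6
|z^3| = |z|^3 = 6^3 = 216

|z^3| = 216


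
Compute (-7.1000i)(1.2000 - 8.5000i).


Real = 0*1.2 - (-7.1)*(-8.5) = 0 - 60.35 = -60.35
Imag = 0*(-8.5) + 1.2*(-7.1) = 0 - (8.52) = -8.52

-60.3500 - 8.5200i


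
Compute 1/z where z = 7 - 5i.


|z|^2 = 49+25 = 74
1/z = (7 + 5i)/74

1/z = 0.0946 + 0.0676i


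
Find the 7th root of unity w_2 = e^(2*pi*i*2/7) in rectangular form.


Angle = 360*2/7 = 102.8571°
a = cos(102.8571°) = -0.2225
b = sin(102.8571°) = 0.9749

-0.2225 + 0.9749i


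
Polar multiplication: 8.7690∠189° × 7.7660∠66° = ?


r = 8.7690 * 7.7660 = 68.1001
theta = 189° + 66° = 255° = 255° (mod 360)

68.1001 cis(255°)


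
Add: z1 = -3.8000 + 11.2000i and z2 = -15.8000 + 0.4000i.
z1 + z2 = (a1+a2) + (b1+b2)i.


Real: -3.8 - 15.8 = -19.6
Imag: 11.2 + 0.4 = 11.6

-19.6000 + 11.6000i


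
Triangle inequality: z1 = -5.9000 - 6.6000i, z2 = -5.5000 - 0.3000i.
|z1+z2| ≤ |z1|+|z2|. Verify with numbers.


|z1| = sqrt((-5.9)^2 + (-6.6)^2) = sqrt(78.37) = 8.8527
|z2| = sqrt((-5.5)^2 + (-0.3)^2) = sqrt(30.34) = 5.5082
z1+z2 = -11.4000 - 6.9000i
|z1+z2| = sqrt(177.57) = 13.3255
|z1|+|z2| = 8.8527 + 5.5082 = 14.3609

|z1+z2| = 13.3255 ≤ |z1|+|z2| = 14.3609 (verified)


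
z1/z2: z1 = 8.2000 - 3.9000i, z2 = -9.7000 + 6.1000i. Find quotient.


Conjugate of z2 = -9.7000 - 6.1000i
Numerator: (8.2000 - 3.9000i)(-9.7000 - 6.1000i) = -103.3300 - 12.1900i
Denominator: (-9.7)^2 + 6.1^2 = 131.3
Result = (-103.3300 - 12.1900i)/131.3

-0.7870 - 0.0928i


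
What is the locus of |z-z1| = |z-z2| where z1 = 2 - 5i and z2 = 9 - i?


Equal distances means the locus is the perpendicular bisector of z1 and z2.
Midpoint = ((2+9)/2, (-5+(-1))/2) = (5.5000, -3.0000)

Perpendicular bisector through (5.5000, -3.0000)


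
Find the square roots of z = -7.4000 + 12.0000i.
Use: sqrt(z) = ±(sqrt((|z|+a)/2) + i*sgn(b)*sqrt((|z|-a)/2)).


|z| = sqrt(54.76+144) = 14.0982
sqrt((|z|+a)/2) = sqrt((14.0982+(-7.4))/2) = sqrt(3.3491) = 1.8301
sqrt((|z|-a)/2) = sqrt((14.0982-(-7.4))/2) = sqrt(10.7491) = 3.2786

±(1.8301 + 3.2786i) i.e. 1.8301 + 3.2786i and -1.8301 - 3.2786i


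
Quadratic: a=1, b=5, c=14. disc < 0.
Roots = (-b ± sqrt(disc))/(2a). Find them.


disc = 5^2 - 4*1*14 = 25 - 56 = -31
sqrt(|disc|) = sqrt(31) = 5.5678
Real part = -5/(2*1) = -2.5000
Imag part = 5.5678/(2*1) = 2.7839

-2.5000 ± 2.7839i


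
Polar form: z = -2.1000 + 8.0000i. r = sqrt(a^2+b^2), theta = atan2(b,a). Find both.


r = sqrt(4.41+64) = sqrt(68.41) = 8.2710
theta = atan2(8, -2.1) = 104.7083 degrees

r = 8.2710, theta = 104.7083 degrees


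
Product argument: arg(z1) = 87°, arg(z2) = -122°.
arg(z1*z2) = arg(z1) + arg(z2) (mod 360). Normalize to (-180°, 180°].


arg(z1*z2) = 87° - 122° = -35°
Normalized to (-180°, 180°]: -35°

-35°


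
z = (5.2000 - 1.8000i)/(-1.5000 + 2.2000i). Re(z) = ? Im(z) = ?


Multiply by conjugate: (5.2000 - 1.8000i)(-1.5000 - 2.2000i) / ((-1.5)^2 + 2.2^2)
Numerator real = 5.2*(-1.5) - (1.8)*2.2 = -11.76
Numerator imag = -1.8*(-1.5) - 5.2*2.2 = -8.74
Denominator = 7.09
Re(z) = -11.76/7.09 = -1.6587
Im(z) = -8.74/7.09 = -1.2327

Re(z) = -1.6587, Im(z) = -1.2327


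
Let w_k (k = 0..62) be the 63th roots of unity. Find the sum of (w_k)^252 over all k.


The roots are w_k = w^k with w = e^(2*pi*i/63), and (w^k)^252 = (w^252)^k.
So S = 1 + u + u^2 + ... + u^(62) with u = w^252.
252 = 4*63 + 0, so 252 is a multiple of 63 and u = (w^63)^4 = 1.
Every one of the 63 terms equals 1: S = 63

S = 63


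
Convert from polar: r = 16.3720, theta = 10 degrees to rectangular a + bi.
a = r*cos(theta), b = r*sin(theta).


a = 16.3720*cos(10°) = 16.3720*0.98481 = 16.1233
b = 16.3720*sin(10°) = 16.3720*0.17365 = 2.8430

16.1233 + 2.8430i


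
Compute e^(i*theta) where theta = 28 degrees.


cos(28°) = 0.8829
sin(28°) = 0.4695

e^(i*28°) = 0.8829 + 0.4695i


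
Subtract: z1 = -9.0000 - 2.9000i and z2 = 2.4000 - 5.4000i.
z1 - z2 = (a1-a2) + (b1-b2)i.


Real: -9 - 2.4 = -11.4
Imag: -2.9 + 5.4 = 2.5

-11.4000 + 2.5000i


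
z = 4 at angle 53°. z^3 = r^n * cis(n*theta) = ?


r^3 = 4^3 = 64
n*theta = 3*53° = 159° = 159° (mod 360)
a = 64*cos(159°) = -59.7491
b = 64*sin(159°) = 22.9355

64 cis(159°) = -59.7491 + 22.9355i


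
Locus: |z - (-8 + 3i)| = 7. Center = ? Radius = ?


|z - z0| = r is a circle with center z0 and radius r.
Center = (-8, 3), radius = 7

Circle with center (-8, 3) and radius 7


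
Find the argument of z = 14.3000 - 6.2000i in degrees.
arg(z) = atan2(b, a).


Re = 14.3, Im = -6.2
arg = atan2(-6.2, 14.3) = -23.4399 degrees

arg(z) = -23.4399 degrees


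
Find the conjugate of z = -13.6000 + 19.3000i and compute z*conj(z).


z_bar = -13.6000 - 19.3000i
z*z_bar = (-13.6)^2 + 19.3^2 = 184.96 + 372.49 = 557.45

z_bar = -13.6000 - 19.3000i, z*z_bar = 557.45


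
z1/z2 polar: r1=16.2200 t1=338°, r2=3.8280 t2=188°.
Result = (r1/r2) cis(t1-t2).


r = 16.2200 / 3.8280 = 4.2372
theta = 338° - 188° = 150° = 150° (mod 360)

4.2372 cis(150°)


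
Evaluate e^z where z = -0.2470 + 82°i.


e^-0.2470 = 0.7811
cos(82°) = 0.1392
sin(82°) = 0.9903
Real = 0.7811*0.1392 = 0.1087
Imag = 0.7811*0.9903 = 0.7735

0.1087 + 0.7735i


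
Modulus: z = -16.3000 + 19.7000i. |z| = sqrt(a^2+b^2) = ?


|z| = sqrt((-16.3)^2 + 19.7^2) = sqrt(265.69 + 388.09) = sqrt(653.78) = 25.5691

|z| = 25.5691


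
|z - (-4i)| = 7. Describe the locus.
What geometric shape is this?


|z - z0| = r is a circle with center z0 and radius r.
Center = (0, -4), radius = 7

Circle with center (0, -4) and radius 7


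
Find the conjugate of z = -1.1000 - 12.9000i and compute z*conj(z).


z_bar = -1.1000 + 12.9000i
z*z_bar = (-1.1)^2 + (-12.9)^2 = 1.21 + 166.41 = 167.62

z_bar = -1.1000 + 12.9000i, z*z_bar = 167.62


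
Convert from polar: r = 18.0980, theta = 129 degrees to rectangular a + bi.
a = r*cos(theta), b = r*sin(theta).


a = 18.0980*cos(129°) = 18.0980*(-0.62932) = -11.3894
b = 18.0980*sin(129°) = 18.0980*0.777146 = 14.0648

-11.3894 + 14.0648i


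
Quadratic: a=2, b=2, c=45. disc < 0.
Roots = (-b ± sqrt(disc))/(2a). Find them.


disc = 2^2 - 4*2*45 = 4 - 360 = -356
sqrt(|disc|) = sqrt(356) = 18.8680
Real part = -2/(2*2) = -0.5000
Imag part = 18.8680/(2*2) = 4.7170

-0.5000 ± 4.7170i


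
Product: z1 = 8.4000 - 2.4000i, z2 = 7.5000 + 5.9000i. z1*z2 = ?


Real = 8.4*7.5 - (-2.4)*5.9 = 63 - (-14.16) = 77.16
Imag = 8.4*5.9 + 7.5*(-2.4) = 49.56 - (18) = 31.56

77.1600 + 31.5600i


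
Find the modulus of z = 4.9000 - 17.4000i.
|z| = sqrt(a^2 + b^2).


|z| = sqrt(4.9^2 + (-17.4)^2) = sqrt(24.01 + 302.76) = sqrt(326.77) = 18.0768

|z| = 18.0768


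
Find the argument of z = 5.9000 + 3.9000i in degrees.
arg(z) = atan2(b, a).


Re = 5.9, Im = 3.9
arg = atan2(3.9, 5.9) = 33.4654 degrees

arg(z) = 33.4654 degrees


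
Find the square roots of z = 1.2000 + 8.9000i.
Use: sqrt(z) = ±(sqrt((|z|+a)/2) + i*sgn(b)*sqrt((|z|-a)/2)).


|z| = sqrt(1.44+79.21) = 8.9805
sqrt((|z|+a)/2) = sqrt((8.9805+1.2)/2) = sqrt(5.0903) = 2.2562
sqrt((|z|-a)/2) = sqrt((8.9805-1.2)/2) = sqrt(3.8903) = 1.9724

±(2.2562 + 1.9724i) i.e. 2.2562 + 1.9724i and -2.2562 - 1.9724i


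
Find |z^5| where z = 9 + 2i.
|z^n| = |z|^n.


|z| = sqrt(81+4) = sqrt(85) = 9.2195
|z^5| = |z|^5 = (sqrt(85))^5 = 85^2 * sqrt(85) = 7225*sqrt(85)

|z^5| = 7225*sqrt(85) ≈ 66611.2087


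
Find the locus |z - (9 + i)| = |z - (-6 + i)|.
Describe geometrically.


Equal distances means the locus is the perpendicular bisector of z1 and z2.
Midpoint = ((9+(-6))/2, (1+1)/2) = (1.5000, 1.0000)

Perpendicular bisector through (1.5000, 1.0000)


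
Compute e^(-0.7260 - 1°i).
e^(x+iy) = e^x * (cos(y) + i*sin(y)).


e^-0.7260 = 0.48384
cos(-1°) = 0.99985
sin(-1°) = -0.01745
Real = 0.48384*0.99985 = 0.4838
Imag = 0.48384*(-0.01745) = -0.0084

0.4838 - 0.0084i


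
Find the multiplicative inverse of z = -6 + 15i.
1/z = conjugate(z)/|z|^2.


|z|^2 = 36+225 = 261
1/z = (-6 - 15i)/261

1/z = -0.0230 - 0.0575i


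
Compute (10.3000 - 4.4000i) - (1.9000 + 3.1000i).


Real: 10.3 - 1.9 = 8.4
Imag: -4.4 - 3.1 = -7.5

8.4000 - 7.5000i


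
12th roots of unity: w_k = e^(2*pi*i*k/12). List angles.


The 12th roots of unity are cis(360k/12°) for k=0..11
Angle step = 360/12 = 30°
Primitive root: cis(30°)
Primitive root = 0.8660 + 0.5000i

12 roots at angles: 0°, 30°, 60°, 90°, 120°, 150°, 180°, 210°, 240°, 270°, 300°, 330°


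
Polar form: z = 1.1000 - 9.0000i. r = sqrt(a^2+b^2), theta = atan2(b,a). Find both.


r = sqrt(1.21+81) = sqrt(82.21) = 9.0670
theta = atan2(-9, 1.1) = -83.0317 degrees

r = 9.0670, theta = -83.0317 degrees


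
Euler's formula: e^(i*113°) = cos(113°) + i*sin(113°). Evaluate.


cos(113°) = -0.3907
sin(113°) = 0.9205

e^(i*113°) = -0.3907 + 0.9205i


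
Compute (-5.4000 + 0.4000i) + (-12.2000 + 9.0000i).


Real: -5.4 - 12.2 = -17.6
Imag: 0.4 + 9 = 9.4

-17.6000 + 9.4000i


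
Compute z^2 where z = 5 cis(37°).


r^2 = 5^2 = 25
n*theta = 2*37° = 74° = 74° (mod 360)
a = 25*cos(74°) = 6.8909
b = 25*sin(74°) = 24.0315

25 cis(74°) = 6.8909 + 24.0315i


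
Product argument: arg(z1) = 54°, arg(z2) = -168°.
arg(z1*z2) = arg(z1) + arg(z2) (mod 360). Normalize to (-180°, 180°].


arg(z1*z2) = 54° - 168° = -114°
Normalized to (-180°, 180°]: -114°

-114°


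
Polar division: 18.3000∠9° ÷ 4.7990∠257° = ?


r = 18.3000 / 4.7990 = 3.8133
theta = 9° - 257° = -248° = 112° (mod 360)

3.8133 cis(112°)
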